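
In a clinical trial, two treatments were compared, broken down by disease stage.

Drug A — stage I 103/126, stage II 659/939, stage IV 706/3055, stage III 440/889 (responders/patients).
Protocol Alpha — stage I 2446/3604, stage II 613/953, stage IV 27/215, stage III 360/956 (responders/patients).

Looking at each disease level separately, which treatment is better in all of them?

Stage I: Drug A 103/126 = 81.7%, Protocol Alpha 2446/3604 = 67.9% → Drug A
Stage II: Drug A 659/939 = 70.2%, Protocol Alpha 613/953 = 64.3% → Drug A
Stage IV: Drug A 706/3055 = 23.1%, Protocol Alpha 27/215 = 12.6% → Drug A
Stage III: Drug A 440/889 = 49.5%, Protocol Alpha 360/956 = 37.7% → Drug A
Drug A has the higher rate in all 4 groups.

Drug A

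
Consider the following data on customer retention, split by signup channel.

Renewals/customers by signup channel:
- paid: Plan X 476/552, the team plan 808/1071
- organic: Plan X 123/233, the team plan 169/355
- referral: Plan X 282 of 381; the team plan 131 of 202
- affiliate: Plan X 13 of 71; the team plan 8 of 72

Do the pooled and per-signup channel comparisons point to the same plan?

Yes

Paid: Plan X 476/552 = 86.2%, the team plan 808/1071 = 75.4% → Plan X
Organic: Plan X 123/233 = 52.8%, the team plan 169/355 = 47.6% → Plan X
Referral: Plan X 282/381 = 74.0%, the team plan 131/202 = 64.9% → Plan X
Affiliate: Plan X 13/71 = 18.3%, the team plan 8/72 = 11.1% → Plan X
Overall: Plan X 894/1237 = 72.3%, the team plan 1116/1700 = 65.6% → Plan X
Plan X wins overall and in every signup group — no reversal.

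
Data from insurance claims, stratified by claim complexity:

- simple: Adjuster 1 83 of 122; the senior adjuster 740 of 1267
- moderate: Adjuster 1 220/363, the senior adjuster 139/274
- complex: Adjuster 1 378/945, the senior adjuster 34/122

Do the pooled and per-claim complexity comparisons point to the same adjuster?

No

Simple: Adjuster 1 83/122 = 68.0%, the senior adjuster 740/1267 = 58.4% → Adjuster 1
Moderate: Adjuster 1 220/363 = 60.6%, the senior adjuster 139/274 = 50.7% → Adjuster 1
Complex: Adjuster 1 378/945 = 40.0%, the senior adjuster 34/122 = 27.9% → Adjuster 1
Overall: Adjuster 1 681/1430 = 47.6%, the senior adjuster 913/1663 = 54.9% → the senior adjuster
Adjuster 1 wins each claim group but the senior adjuster wins overall — the comparison reverses. Adjuster 1's claims skew toward complex, which has a lower base rate.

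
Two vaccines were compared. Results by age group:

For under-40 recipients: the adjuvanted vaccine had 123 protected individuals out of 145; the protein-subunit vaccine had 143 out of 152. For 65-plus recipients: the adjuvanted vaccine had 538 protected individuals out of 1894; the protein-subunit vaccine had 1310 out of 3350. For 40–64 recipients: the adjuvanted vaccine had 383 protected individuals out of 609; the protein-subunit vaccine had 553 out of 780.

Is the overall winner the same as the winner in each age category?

Yes

Under-40: the adjuvanted vaccine 123/145 = 84.8%, the protein-subunit vaccine 143/152 = 94.1% → the protein-subunit vaccine
65-plus: the adjuvanted vaccine 538/1894 = 28.4%, the protein-subunit vaccine 1310/3350 = 39.1% → the protein-subunit vaccine
40–64: the adjuvanted vaccine 383/609 = 62.9%, the protein-subunit vaccine 553/780 = 70.9% → the protein-subunit vaccine
Overall: the adjuvanted vaccine 1044/2648 = 39.4%, the protein-subunit vaccine 2006/4282 = 46.8% → the protein-subunit vaccine
The protein-subunit vaccine wins overall and in every age group — no reversal.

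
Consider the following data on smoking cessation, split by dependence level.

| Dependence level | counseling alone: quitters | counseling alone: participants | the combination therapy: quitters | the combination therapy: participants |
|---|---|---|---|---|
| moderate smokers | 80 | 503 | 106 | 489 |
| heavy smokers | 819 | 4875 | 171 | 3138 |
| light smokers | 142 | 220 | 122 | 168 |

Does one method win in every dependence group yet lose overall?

Moderate smokers: counseling alone 80/503 = 15.9%, the combination therapy 106/489 = 21.7% → the combination therapy
Heavy smokers: counseling alone 819/4875 = 16.8%, the combination therapy 171/3138 = 5.4% → counseling alone
Light smokers: counseling alone 142/220 = 64.5%, the combination therapy 122/168 = 72.6% → the combination therapy
Overall: counseling alone 1041/5598 = 18.6%, the combination therapy 399/3795 = 10.5% → counseling alone
Neither sweeps: counseling alone wins 1 of 3 groups, the combination therapy wins 2. Counseling alone wins overall but not every group — no Simpson reversal.

No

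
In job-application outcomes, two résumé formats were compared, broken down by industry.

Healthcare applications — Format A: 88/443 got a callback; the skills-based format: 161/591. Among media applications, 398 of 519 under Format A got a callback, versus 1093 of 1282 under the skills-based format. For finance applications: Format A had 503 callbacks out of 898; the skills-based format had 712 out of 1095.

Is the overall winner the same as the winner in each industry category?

Healthcare: Format A 88/443 = 19.9%, the skills-based format 161/591 = 27.2% → the skills-based format
Media: Format A 398/519 = 76.7%, the skills-based format 1093/1282 = 85.3% → the skills-based format
Finance: Format A 503/898 = 56.0%, the skills-based format 712/1095 = 65.0% → the skills-based format
Overall: Format A 989/1860 = 53.2%, the skills-based format 1966/2968 = 66.2% → the skills-based format
The skills-based format wins overall and in every industry group — no reversal.

Yes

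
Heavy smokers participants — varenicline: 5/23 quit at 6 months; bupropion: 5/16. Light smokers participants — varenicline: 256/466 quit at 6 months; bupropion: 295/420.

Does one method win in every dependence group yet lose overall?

Heavy smokers: varenicline 5/23 = 21.7%, bupropion 5/16 = 31.2% → bupropion
Light smokers: varenicline 256/466 = 54.9%, bupropion 295/420 = 70.2% → bupropion
Overall: varenicline 261/489 = 53.4%, bupropion 300/436 = 68.8% → bupropion
Bupropion wins overall and in every dependence group — no reversal.

No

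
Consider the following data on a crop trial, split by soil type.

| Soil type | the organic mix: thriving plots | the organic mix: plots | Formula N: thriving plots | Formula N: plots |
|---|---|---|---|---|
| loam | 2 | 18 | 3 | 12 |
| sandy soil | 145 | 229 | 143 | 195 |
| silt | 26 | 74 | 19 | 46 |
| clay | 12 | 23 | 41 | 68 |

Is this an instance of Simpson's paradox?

No

Loam: the organic mix 2/18 = 11.1%, Formula N 3/12 = 25.0% → Formula N
Sandy soil: the organic mix 145/229 = 63.3%, Formula N 143/195 = 73.3% → Formula N
Silt: the organic mix 26/74 = 35.1%, Formula N 19/46 = 41.3% → Formula N
Clay: the organic mix 12/23 = 52.2%, Formula N 41/68 = 60.3% → Formula N
Overall: the organic mix 185/344 = 53.8%, Formula N 206/321 = 64.2% → Formula N
Formula N wins overall and in every soil group — no reversal.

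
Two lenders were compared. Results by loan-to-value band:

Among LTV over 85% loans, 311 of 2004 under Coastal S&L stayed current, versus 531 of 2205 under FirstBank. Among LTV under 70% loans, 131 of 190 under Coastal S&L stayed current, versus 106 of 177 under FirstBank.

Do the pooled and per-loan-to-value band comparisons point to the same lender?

LTV over 85%: Coastal S&L 311/2004 = 15.5%, FirstBank 531/2205 = 24.1% → FirstBank
LTV under 70%: Coastal S&L 131/190 = 68.9%, FirstBank 106/177 = 59.9% → Coastal S&L
Overall: Coastal S&L 442/2194 = 20.1%, FirstBank 637/2382 = 26.7% → FirstBank
Neither sweeps: Coastal S&L wins 1 of 2 groups, FirstBank wins 1. FirstBank wins overall but not every group — no Simpson reversal.

No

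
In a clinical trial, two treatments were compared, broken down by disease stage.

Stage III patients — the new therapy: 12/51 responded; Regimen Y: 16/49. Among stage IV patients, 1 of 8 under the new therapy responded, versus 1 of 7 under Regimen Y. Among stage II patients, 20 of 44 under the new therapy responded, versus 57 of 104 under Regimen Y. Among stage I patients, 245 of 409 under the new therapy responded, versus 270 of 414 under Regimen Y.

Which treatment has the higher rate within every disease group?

Stage III: the new therapy 12/51 = 23.5%, Regimen Y 16/49 = 32.7% → Regimen Y
Stage IV: the new therapy 1/8 = 12.5%, Regimen Y 1/7 = 14.3% → Regimen Y
Stage II: the new therapy 20/44 = 45.5%, Regimen Y 57/104 = 54.8% → Regimen Y
Stage I: the new therapy 245/409 = 59.9%, Regimen Y 270/414 = 65.2% → Regimen Y
Regimen Y has the higher rate in all 4 groups.

Regimen Y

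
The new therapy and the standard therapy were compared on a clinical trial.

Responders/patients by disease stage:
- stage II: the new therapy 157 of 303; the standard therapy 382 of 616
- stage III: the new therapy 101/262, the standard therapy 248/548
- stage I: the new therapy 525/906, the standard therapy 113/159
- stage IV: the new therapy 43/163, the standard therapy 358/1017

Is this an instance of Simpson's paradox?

Yes

Stage II: the new therapy 157/303 = 51.8%, the standard therapy 382/616 = 62.0% → the standard therapy
Stage III: the new therapy 101/262 = 38.5%, the standard therapy 248/548 = 45.3% → the standard therapy
Stage I: the new therapy 525/906 = 57.9%, the standard therapy 113/159 = 71.1% → the standard therapy
Stage IV: the new therapy 43/163 = 26.4%, the standard therapy 358/1017 = 35.2% → the standard therapy
Overall: the new therapy 826/1634 = 50.6%, the standard therapy 1101/2340 = 47.1% → the new therapy
The standard therapy wins each disease group but the new therapy wins overall — the comparison reverses. The standard therapy's patients skew toward stage IV, which has a lower base rate.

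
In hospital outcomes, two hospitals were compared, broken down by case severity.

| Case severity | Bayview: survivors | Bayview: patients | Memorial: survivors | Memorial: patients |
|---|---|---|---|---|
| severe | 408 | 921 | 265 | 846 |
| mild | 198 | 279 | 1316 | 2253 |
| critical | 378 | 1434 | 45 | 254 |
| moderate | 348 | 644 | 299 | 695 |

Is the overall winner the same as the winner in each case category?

No

Severe: Bayview 408/921 = 44.3%, Memorial 265/846 = 31.3% → Bayview
Mild: Bayview 198/279 = 71.0%, Memorial 1316/2253 = 58.4% → Bayview
Critical: Bayview 378/1434 = 26.4%, Memorial 45/254 = 17.7% → Bayview
Moderate: Bayview 348/644 = 54.0%, Memorial 299/695 = 43.0% → Bayview
Overall: Bayview 1332/3278 = 40.6%, Memorial 1925/4048 = 47.6% → Memorial
Bayview wins each case group but Memorial wins overall — the comparison reverses. Bayview's patients skew toward critical, which has a lower base rate.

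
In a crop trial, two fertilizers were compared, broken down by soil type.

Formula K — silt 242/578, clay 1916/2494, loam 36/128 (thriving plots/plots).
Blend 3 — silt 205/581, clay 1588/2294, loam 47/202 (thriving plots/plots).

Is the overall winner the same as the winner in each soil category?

Silt: Formula K 242/578 = 41.9%, Blend 3 205/581 = 35.3% → Formula K
Clay: Formula K 1916/2494 = 76.8%, Blend 3 1588/2294 = 69.2% → Formula K
Loam: Formula K 36/128 = 28.1%, Blend 3 47/202 = 23.3% → Formula K
Overall: Formula K 2194/3200 = 68.6%, Blend 3 1840/3077 = 59.8% → Formula K
Formula K wins overall and in every soil group — no reversal.

Yes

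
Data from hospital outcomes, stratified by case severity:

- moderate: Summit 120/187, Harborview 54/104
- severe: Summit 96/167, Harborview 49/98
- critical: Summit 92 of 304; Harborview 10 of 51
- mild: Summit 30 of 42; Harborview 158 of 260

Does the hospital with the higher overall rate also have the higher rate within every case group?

No

Moderate: Summit 120/187 = 64.2%, Harborview 54/104 = 51.9% → Summit
Severe: Summit 96/167 = 57.5%, Harborview 49/98 = 50.0% → Summit
Critical: Summit 92/304 = 30.3%, Harborview 10/51 = 19.6% → Summit
Mild: Summit 30/42 = 71.4%, Harborview 158/260 = 60.8% → Summit
Overall: Summit 338/700 = 48.3%, Harborview 271/513 = 52.8% → Harborview
Summit wins each case group but Harborview wins overall — the comparison reverses. Summit's patients skew toward critical, which has a lower base rate.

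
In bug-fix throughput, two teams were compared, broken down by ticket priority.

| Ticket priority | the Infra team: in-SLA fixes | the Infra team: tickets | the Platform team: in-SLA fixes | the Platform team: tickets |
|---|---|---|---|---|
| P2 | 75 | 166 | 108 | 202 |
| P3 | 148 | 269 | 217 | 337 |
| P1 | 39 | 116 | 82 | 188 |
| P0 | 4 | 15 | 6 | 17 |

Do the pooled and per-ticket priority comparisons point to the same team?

Yes

P2: the Infra team 75/166 = 45.2%, the Platform team 108/202 = 53.5% → the Platform team
P3: the Infra team 148/269 = 55.0%, the Platform team 217/337 = 64.4% → the Platform team
P1: the Infra team 39/116 = 33.6%, the Platform team 82/188 = 43.6% → the Platform team
P0: the Infra team 4/15 = 26.7%, the Platform team 6/17 = 35.3% → the Platform team
Overall: the Infra team 266/566 = 47.0%, the Platform team 413/744 = 55.5% → the Platform team
The Platform team wins overall and in every ticket group — no reversal.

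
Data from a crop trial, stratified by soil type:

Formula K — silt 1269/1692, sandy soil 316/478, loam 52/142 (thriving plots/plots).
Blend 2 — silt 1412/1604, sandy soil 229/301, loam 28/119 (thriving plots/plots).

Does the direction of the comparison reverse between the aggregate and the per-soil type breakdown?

No

Silt: Formula K 1269/1692 = 75.0%, Blend 2 1412/1604 = 88.0% → Blend 2
Sandy soil: Formula K 316/478 = 66.1%, Blend 2 229/301 = 76.1% → Blend 2
Loam: Formula K 52/142 = 36.6%, Blend 2 28/119 = 23.5% → Formula K
Overall: Formula K 1637/2312 = 70.8%, Blend 2 1669/2024 = 82.5% → Blend 2
Neither sweeps: Formula K wins 1 of 3 groups, Blend 2 wins 2. Blend 2 wins overall but not every group — no Simpson reversal.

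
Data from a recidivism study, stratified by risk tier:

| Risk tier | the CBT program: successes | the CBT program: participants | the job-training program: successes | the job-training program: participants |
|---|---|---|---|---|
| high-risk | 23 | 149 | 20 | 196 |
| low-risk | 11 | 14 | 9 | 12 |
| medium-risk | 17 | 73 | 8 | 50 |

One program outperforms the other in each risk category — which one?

the CBT program

High-risk: the CBT program 23/149 = 15.4%, the job-training program 20/196 = 10.2% → the CBT program
Low-risk: the CBT program 11/14 = 78.6%, the job-training program 9/12 = 75.0% → the CBT program
Medium-risk: the CBT program 17/73 = 23.3%, the job-training program 8/50 = 16.0% → the CBT program
The CBT program has the higher rate in all 3 groups.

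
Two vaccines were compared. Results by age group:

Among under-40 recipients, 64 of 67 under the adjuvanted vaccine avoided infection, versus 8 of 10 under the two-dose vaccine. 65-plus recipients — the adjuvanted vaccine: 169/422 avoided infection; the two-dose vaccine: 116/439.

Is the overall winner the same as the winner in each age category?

Under-40: the adjuvanted vaccine 64/67 = 95.5%, the two-dose vaccine 8/10 = 80.0% → the adjuvanted vaccine
65-plus: the adjuvanted vaccine 169/422 = 40.0%, the two-dose vaccine 116/439 = 26.4% → the adjuvanted vaccine
Overall: the adjuvanted vaccine 233/489 = 47.6%, the two-dose vaccine 124/449 = 27.6% → the adjuvanted vaccine
The adjuvanted vaccine wins overall and in every age group — no reversal.

Yes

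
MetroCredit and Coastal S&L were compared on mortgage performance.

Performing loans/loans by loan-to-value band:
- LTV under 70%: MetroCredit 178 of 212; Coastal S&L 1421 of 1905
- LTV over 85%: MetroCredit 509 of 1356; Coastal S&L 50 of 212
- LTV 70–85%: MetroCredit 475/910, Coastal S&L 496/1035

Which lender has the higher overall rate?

Coastal S&L

LTV under 70%: MetroCredit 178/212 = 84.0%, Coastal S&L 1421/1905 = 74.6% → MetroCredit
LTV over 85%: MetroCredit 509/1356 = 37.5%, Coastal S&L 50/212 = 23.6% → MetroCredit
LTV 70–85%: MetroCredit 475/910 = 52.2%, Coastal S&L 496/1035 = 47.9% → MetroCredit
Overall: MetroCredit 1162/2478 = 46.9%, Coastal S&L 1967/3152 = 62.4% → Coastal S&L
(MetroCredit wins every loan-to-value group but Coastal S&L wins overall — MetroCredit's loans skew toward the low-rate LTV over 85% group.)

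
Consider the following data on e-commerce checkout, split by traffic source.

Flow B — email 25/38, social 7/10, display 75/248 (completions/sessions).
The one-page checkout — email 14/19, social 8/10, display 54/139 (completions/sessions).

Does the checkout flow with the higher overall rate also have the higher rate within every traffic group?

Yes

Email: Flow B 25/38 = 65.8%, the one-page checkout 14/19 = 73.7% → the one-page checkout
Social: Flow B 7/10 = 70.0%, the one-page checkout 8/10 = 80.0% → the one-page checkout
Display: Flow B 75/248 = 30.2%, the one-page checkout 54/139 = 38.8% → the one-page checkout
Overall: Flow B 107/296 = 36.1%, the one-page checkout 76/168 = 45.2% → the one-page checkout
The one-page checkout wins overall and in every traffic group — no reversal.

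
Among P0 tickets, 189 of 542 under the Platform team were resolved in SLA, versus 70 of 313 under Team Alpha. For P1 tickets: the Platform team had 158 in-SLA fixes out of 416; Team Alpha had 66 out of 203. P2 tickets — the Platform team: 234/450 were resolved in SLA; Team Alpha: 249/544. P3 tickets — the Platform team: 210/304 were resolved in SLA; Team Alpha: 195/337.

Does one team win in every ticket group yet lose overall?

No

P0: the Platform team 189/542 = 34.9%, Team Alpha 70/313 = 22.4% → the Platform team
P1: the Platform team 158/416 = 38.0%, Team Alpha 66/203 = 32.5% → the Platform team
P2: the Platform team 234/450 = 52.0%, Team Alpha 249/544 = 45.8% → the Platform team
P3: the Platform team 210/304 = 69.1%, Team Alpha 195/337 = 57.9% → the Platform team
Overall: the Platform team 791/1712 = 46.2%, Team Alpha 580/1397 = 41.5% → the Platform team
The Platform team wins overall and in every ticket group — no reversal.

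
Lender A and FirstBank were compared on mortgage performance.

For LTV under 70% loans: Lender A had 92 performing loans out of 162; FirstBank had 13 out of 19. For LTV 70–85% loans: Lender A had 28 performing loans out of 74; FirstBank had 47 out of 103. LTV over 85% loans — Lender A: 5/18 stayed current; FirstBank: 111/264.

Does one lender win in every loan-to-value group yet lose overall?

LTV under 70%: Lender A 92/162 = 56.8%, FirstBank 13/19 = 68.4% → FirstBank
LTV 70–85%: Lender A 28/74 = 37.8%, FirstBank 47/103 = 45.6% → FirstBank
LTV over 85%: Lender A 5/18 = 27.8%, FirstBank 111/264 = 42.0% → FirstBank
Overall: Lender A 125/254 = 49.2%, FirstBank 171/386 = 44.3% → Lender A
FirstBank wins each loan-to-value group but Lender A wins overall — the comparison reverses. FirstBank's loans skew toward LTV over 85%, which has a lower base rate.

Yes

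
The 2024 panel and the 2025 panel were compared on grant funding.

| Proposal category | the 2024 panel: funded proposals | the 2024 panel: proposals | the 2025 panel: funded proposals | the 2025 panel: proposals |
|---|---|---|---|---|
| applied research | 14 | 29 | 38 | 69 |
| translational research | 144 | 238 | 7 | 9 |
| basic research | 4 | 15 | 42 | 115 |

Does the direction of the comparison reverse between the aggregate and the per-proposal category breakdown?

Applied research: the 2024 panel 14/29 = 48.3%, the 2025 panel 38/69 = 55.1% → the 2025 panel
Translational research: the 2024 panel 144/238 = 60.5%, the 2025 panel 7/9 = 77.8% → the 2025 panel
Basic research: the 2024 panel 4/15 = 26.7%, the 2025 panel 42/115 = 36.5% → the 2025 panel
Overall: the 2024 panel 162/282 = 57.4%, the 2025 panel 87/193 = 45.1% → the 2024 panel
The 2025 panel wins each proposal group but the 2024 panel wins overall — the comparison reverses. The 2025 panel's proposals skew toward basic research, which has a lower base rate.

Yes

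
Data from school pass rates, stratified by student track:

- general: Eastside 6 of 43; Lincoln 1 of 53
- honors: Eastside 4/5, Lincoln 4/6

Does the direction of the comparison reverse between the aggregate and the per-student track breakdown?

No

General: Eastside 6/43 = 14.0%, Lincoln 1/53 = 1.9% → Eastside
Honors: Eastside 4/5 = 80.0%, Lincoln 4/6 = 66.7% → Eastside
Overall: Eastside 10/48 = 20.8%, Lincoln 5/59 = 8.5% → Eastside
Eastside wins overall and in every student group — no reversal.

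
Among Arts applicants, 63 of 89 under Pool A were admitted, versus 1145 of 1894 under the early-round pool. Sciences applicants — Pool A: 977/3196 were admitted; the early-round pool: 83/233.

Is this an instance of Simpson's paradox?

No

Arts: Pool A 63/89 = 70.8%, the early-round pool 1145/1894 = 60.5% → Pool A
Sciences: Pool A 977/3196 = 30.6%, the early-round pool 83/233 = 35.6% → the early-round pool
Overall: Pool A 1040/3285 = 31.7%, the early-round pool 1228/2127 = 57.7% → the early-round pool
Neither sweeps: Pool A wins 1 of 2 groups, the early-round pool wins 1. The early-round pool wins overall but not every group — no Simpson reversal.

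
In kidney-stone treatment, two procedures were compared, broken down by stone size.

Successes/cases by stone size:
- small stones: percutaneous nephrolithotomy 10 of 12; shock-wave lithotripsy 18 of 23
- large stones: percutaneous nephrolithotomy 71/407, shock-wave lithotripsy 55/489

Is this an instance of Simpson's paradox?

Small stones: percutaneous nephrolithotomy 10/12 = 83.3%, shock-wave lithotripsy 18/23 = 78.3% → percutaneous nephrolithotomy
Large stones: percutaneous nephrolithotomy 71/407 = 17.4%, shock-wave lithotripsy 55/489 = 11.2% → percutaneous nephrolithotomy
Overall: percutaneous nephrolithotomy 81/419 = 19.3%, shock-wave lithotripsy 73/512 = 14.3% → percutaneous nephrolithotomy
Percutaneous nephrolithotomy wins overall and in every stone group — no reversal.

No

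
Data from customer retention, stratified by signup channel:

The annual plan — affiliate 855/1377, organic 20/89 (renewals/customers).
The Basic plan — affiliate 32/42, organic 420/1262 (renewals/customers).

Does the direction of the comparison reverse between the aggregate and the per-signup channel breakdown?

Affiliate: the annual plan 855/1377 = 62.1%, the Basic plan 32/42 = 76.2% → the Basic plan
Organic: the annual plan 20/89 = 22.5%, the Basic plan 420/1262 = 33.3% → the Basic plan
Overall: the annual plan 875/1466 = 59.7%, the Basic plan 452/1304 = 34.7% → the annual plan
The Basic plan wins each signup group but the annual plan wins overall — the comparison reverses. The Basic plan's customers skew toward organic, which has a lower base rate.

Yes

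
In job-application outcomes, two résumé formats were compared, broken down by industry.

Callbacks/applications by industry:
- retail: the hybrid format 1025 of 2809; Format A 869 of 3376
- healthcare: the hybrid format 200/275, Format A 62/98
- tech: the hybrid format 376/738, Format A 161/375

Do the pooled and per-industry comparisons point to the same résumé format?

Retail: the hybrid format 1025/2809 = 36.5%, Format A 869/3376 = 25.7% → the hybrid format
Healthcare: the hybrid format 200/275 = 72.7%, Format A 62/98 = 63.3% → the hybrid format
Tech: the hybrid format 376/738 = 50.9%, Format A 161/375 = 42.9% → the hybrid format
Overall: the hybrid format 1601/3822 = 41.9%, Format A 1092/3849 = 28.4% → the hybrid format
The hybrid format wins overall and in every industry group — no reversal.

Yes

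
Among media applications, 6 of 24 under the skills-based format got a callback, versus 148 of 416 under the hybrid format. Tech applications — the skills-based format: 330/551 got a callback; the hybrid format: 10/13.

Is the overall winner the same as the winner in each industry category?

Media: the skills-based format 6/24 = 25.0%, the hybrid format 148/416 = 35.6% → the hybrid format
Tech: the skills-based format 330/551 = 59.9%, the hybrid format 10/13 = 76.9% → the hybrid format
Overall: the skills-based format 336/575 = 58.4%, the hybrid format 158/429 = 36.8% → the skills-based format
The hybrid format wins each industry group but the skills-based format wins overall — the comparison reverses. The hybrid format's applications skew toward media, which has a lower base rate.

No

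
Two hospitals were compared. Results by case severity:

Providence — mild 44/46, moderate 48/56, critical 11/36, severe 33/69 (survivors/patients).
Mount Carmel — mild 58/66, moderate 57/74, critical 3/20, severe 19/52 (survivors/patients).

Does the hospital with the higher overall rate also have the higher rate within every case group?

Yes

Mild: Providence 44/46 = 95.7%, Mount Carmel 58/66 = 87.9% → Providence
Moderate: Providence 48/56 = 85.7%, Mount Carmel 57/74 = 77.0% → Providence
Critical: Providence 11/36 = 30.6%, Mount Carmel 3/20 = 15.0% → Providence
Severe: Providence 33/69 = 47.8%, Mount Carmel 19/52 = 36.5% → Providence
Overall: Providence 136/207 = 65.7%, Mount Carmel 137/212 = 64.6% → Providence
Providence wins overall and in every case group — no reversal.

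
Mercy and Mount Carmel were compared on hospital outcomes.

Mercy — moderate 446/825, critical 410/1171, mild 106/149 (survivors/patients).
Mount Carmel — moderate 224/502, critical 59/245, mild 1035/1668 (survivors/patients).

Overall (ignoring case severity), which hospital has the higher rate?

Mount Carmel

Moderate: Mercy 446/825 = 54.1%, Mount Carmel 224/502 = 44.6% → Mercy
Critical: Mercy 410/1171 = 35.0%, Mount Carmel 59/245 = 24.1% → Mercy
Mild: Mercy 106/149 = 71.1%, Mount Carmel 1035/1668 = 62.1% → Mercy
Overall: Mercy 962/2145 = 44.8%, Mount Carmel 1318/2415 = 54.6% → Mount Carmel
(Mercy wins every case group but Mount Carmel wins overall — Mercy's patients skew toward the low-rate critical group.)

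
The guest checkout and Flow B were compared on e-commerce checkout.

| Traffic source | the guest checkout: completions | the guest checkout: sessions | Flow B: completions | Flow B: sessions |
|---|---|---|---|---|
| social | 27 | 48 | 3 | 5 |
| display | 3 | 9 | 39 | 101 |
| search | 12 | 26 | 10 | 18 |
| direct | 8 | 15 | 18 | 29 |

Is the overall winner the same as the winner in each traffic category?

Social: the guest checkout 27/48 = 56.2%, Flow B 3/5 = 60.0% → Flow B
Display: the guest checkout 3/9 = 33.3%, Flow B 39/101 = 38.6% → Flow B
Search: the guest checkout 12/26 = 46.2%, Flow B 10/18 = 55.6% → Flow B
Direct: the guest checkout 8/15 = 53.3%, Flow B 18/29 = 62.1% → Flow B
Overall: the guest checkout 50/98 = 51.0%, Flow B 70/153 = 45.8% → the guest checkout
Flow B wins each traffic group but the guest checkout wins overall — the comparison reverses. Flow B's sessions skew toward display, which has a lower base rate.

No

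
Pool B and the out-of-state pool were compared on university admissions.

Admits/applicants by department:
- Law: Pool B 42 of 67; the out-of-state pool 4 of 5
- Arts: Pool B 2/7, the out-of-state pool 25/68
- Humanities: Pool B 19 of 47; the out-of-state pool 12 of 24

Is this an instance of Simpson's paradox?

Yes

Law: Pool B 42/67 = 62.7%, the out-of-state pool 4/5 = 80.0% → the out-of-state pool
Arts: Pool B 2/7 = 28.6%, the out-of-state pool 25/68 = 36.8% → the out-of-state pool
Humanities: Pool B 19/47 = 40.4%, the out-of-state pool 12/24 = 50.0% → the out-of-state pool
Overall: Pool B 63/121 = 52.1%, the out-of-state pool 41/97 = 42.3% → Pool B
The out-of-state pool wins each department group but Pool B wins overall — the comparison reverses. The out-of-state pool's applicants skew toward Arts, which has a lower base rate.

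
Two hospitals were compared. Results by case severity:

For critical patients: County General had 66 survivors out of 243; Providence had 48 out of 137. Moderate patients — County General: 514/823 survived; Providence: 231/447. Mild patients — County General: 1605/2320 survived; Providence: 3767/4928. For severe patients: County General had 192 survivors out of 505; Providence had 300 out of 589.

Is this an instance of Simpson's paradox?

Critical: County General 66/243 = 27.2%, Providence 48/137 = 35.0% → Providence
Moderate: County General 514/823 = 62.5%, Providence 231/447 = 51.7% → County General
Mild: County General 1605/2320 = 69.2%, Providence 3767/4928 = 76.4% → Providence
Severe: County General 192/505 = 38.0%, Providence 300/589 = 50.9% → Providence
Overall: County General 2377/3891 = 61.1%, Providence 4346/6101 = 71.2% → Providence
Neither sweeps: County General wins 1 of 4 groups, Providence wins 3. Providence wins overall but not every group — no Simpson reversal.

No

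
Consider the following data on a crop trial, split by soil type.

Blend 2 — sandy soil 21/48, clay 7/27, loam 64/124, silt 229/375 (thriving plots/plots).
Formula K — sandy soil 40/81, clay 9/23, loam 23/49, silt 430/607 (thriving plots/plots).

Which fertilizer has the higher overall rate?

Sandy soil: Blend 2 21/48 = 43.8%, Formula K 40/81 = 49.4% → Formula K
Clay: Blend 2 7/27 = 25.9%, Formula K 9/23 = 39.1% → Formula K
Loam: Blend 2 64/124 = 51.6%, Formula K 23/49 = 46.9% → Blend 2
Silt: Blend 2 229/375 = 61.1%, Formula K 430/607 = 70.8% → Formula K
Overall: Blend 2 321/574 = 55.9%, Formula K 502/760 = 66.1% → Formula K
(Neither sweeps every soil group, but Formula K has the higher pooled rate.)

Formula K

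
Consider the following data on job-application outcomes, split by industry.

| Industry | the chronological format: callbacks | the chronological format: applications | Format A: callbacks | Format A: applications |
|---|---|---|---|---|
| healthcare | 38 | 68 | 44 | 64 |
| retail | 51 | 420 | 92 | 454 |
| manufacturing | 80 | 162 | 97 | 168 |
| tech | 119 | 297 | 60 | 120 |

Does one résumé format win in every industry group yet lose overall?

Healthcare: the chronological format 38/68 = 55.9%, Format A 44/64 = 68.8% → Format A
Retail: the chronological format 51/420 = 12.1%, Format A 92/454 = 20.3% → Format A
Manufacturing: the chronological format 80/162 = 49.4%, Format A 97/168 = 57.7% → Format A
Tech: the chronological format 119/297 = 40.1%, Format A 60/120 = 50.0% → Format A
Overall: the chronological format 288/947 = 30.4%, Format A 293/806 = 36.4% → Format A
Format A wins overall and in every industry group — no reversal.

No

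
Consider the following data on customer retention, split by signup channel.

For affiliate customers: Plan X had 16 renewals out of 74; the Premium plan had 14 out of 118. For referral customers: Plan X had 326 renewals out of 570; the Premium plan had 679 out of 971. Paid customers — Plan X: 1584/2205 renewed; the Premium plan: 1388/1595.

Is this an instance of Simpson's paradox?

No

Affiliate: Plan X 16/74 = 21.6%, the Premium plan 14/118 = 11.9% → Plan X
Referral: Plan X 326/570 = 57.2%, the Premium plan 679/971 = 69.9% → the Premium plan
Paid: Plan X 1584/2205 = 71.8%, the Premium plan 1388/1595 = 87.0% → the Premium plan
Overall: Plan X 1926/2849 = 67.6%, the Premium plan 2081/2684 = 77.5% → the Premium plan
Neither sweeps: Plan X wins 1 of 3 groups, the Premium plan wins 2. The Premium plan wins overall but not every group — no Simpson reversal.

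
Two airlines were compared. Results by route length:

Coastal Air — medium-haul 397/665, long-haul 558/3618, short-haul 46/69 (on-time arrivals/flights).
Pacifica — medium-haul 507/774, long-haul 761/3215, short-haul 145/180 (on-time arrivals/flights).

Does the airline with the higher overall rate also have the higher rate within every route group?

Medium-haul: Coastal Air 397/665 = 59.7%, Pacifica 507/774 = 65.5% → Pacifica
Long-haul: Coastal Air 558/3618 = 15.4%, Pacifica 761/3215 = 23.7% → Pacifica
Short-haul: Coastal Air 46/69 = 66.7%, Pacifica 145/180 = 80.6% → Pacifica
Overall: Coastal Air 1001/4352 = 23.0%, Pacifica 1413/4169 = 33.9% → Pacifica
Pacifica wins overall and in every route group — no reversal.

Yes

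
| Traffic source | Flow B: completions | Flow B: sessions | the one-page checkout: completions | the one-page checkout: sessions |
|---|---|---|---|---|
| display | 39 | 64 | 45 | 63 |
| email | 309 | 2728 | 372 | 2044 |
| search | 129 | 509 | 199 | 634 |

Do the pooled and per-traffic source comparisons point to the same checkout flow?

Display: Flow B 39/64 = 60.9%, the one-page checkout 45/63 = 71.4% → the one-page checkout
Email: Flow B 309/2728 = 11.3%, the one-page checkout 372/2044 = 18.2% → the one-page checkout
Search: Flow B 129/509 = 25.3%, the one-page checkout 199/634 = 31.4% → the one-page checkout
Overall: Flow B 477/3301 = 14.5%, the one-page checkout 616/2741 = 22.5% → the one-page checkout
The one-page checkout wins overall and in every traffic group — no reversal.

Yes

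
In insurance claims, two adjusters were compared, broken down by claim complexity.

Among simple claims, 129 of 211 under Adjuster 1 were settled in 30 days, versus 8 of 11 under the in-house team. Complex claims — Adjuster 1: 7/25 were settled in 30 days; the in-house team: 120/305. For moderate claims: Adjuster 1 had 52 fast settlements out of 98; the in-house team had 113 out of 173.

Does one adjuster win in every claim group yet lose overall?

Yes

Simple: Adjuster 1 129/211 = 61.1%, the in-house team 8/11 = 72.7% → the in-house team
Complex: Adjuster 1 7/25 = 28.0%, the in-house team 120/305 = 39.3% → the in-house team
Moderate: Adjuster 1 52/98 = 53.1%, the in-house team 113/173 = 65.3% → the in-house team
Overall: Adjuster 1 188/334 = 56.3%, the in-house team 241/489 = 49.3% → Adjuster 1
The in-house team wins each claim group but Adjuster 1 wins overall — the comparison reverses. The in-house team's claims skew toward complex, which has a lower base rate.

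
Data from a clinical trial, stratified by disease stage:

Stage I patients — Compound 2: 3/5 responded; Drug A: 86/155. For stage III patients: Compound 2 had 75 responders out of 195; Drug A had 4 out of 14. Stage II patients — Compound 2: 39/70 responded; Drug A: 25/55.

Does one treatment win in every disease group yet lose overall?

Yes

Stage I: Compound 2 3/5 = 60.0%, Drug A 86/155 = 55.5% → Compound 2
Stage III: Compound 2 75/195 = 38.5%, Drug A 4/14 = 28.6% → Compound 2
Stage II: Compound 2 39/70 = 55.7%, Drug A 25/55 = 45.5% → Compound 2
Overall: Compound 2 117/270 = 43.3%, Drug A 115/224 = 51.3% → Drug A
Compound 2 wins each disease group but Drug A wins overall — the comparison reverses. Compound 2's patients skew toward stage III, which has a lower base rate.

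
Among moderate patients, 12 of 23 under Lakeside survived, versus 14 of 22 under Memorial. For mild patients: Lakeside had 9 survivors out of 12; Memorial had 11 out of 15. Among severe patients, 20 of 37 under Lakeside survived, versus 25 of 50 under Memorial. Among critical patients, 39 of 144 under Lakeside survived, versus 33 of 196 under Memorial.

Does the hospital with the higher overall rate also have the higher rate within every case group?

Moderate: Lakeside 12/23 = 52.2%, Memorial 14/22 = 63.6% → Memorial
Mild: Lakeside 9/12 = 75.0%, Memorial 11/15 = 73.3% → Lakeside
Severe: Lakeside 20/37 = 54.1%, Memorial 25/50 = 50.0% → Lakeside
Critical: Lakeside 39/144 = 27.1%, Memorial 33/196 = 16.8% → Lakeside
Overall: Lakeside 80/216 = 37.0%, Memorial 83/283 = 29.3% → Lakeside
Neither sweeps: Lakeside wins 3 of 4 groups, Memorial wins 1. Lakeside wins overall but not every group — no Simpson reversal.

No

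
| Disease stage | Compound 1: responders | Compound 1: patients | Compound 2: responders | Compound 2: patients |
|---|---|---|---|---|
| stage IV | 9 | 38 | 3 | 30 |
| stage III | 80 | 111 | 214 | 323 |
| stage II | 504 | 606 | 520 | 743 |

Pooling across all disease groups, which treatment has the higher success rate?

Stage IV: Compound 1 9/38 = 23.7%, Compound 2 3/30 = 10.0% → Compound 1
Stage III: Compound 1 80/111 = 72.1%, Compound 2 214/323 = 66.3% → Compound 1
Stage II: Compound 1 504/606 = 83.2%, Compound 2 520/743 = 70.0% → Compound 1
Overall: Compound 1 593/755 = 78.5%, Compound 2 737/1096 = 67.2% → Compound 1

Compound 1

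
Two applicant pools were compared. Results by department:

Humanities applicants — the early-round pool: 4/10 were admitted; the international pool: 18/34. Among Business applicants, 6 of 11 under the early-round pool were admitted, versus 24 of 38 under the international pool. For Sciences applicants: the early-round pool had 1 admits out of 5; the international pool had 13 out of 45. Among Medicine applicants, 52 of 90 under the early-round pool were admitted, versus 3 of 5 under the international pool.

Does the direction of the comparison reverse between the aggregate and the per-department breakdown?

Yes

Humanities: the early-round pool 4/10 = 40.0%, the international pool 18/34 = 52.9% → the international pool
Business: the early-round pool 6/11 = 54.5%, the international pool 24/38 = 63.2% → the international pool
Sciences: the early-round pool 1/5 = 20.0%, the international pool 13/45 = 28.9% → the international pool
Medicine: the early-round pool 52/90 = 57.8%, the international pool 3/5 = 60.0% → the international pool
Overall: the early-round pool 63/116 = 54.3%, the international pool 58/122 = 47.5% → the early-round pool
The international pool wins each department group but the early-round pool wins overall — the comparison reverses. The international pool's applicants skew toward Sciences, which has a lower base rate.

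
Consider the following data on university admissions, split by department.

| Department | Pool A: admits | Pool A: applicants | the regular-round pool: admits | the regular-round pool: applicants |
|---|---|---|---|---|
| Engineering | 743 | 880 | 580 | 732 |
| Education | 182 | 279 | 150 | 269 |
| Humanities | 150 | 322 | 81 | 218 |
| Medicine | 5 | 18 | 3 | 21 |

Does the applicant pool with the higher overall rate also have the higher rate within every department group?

Engineering: Pool A 743/880 = 84.4%, the regular-round pool 580/732 = 79.2% → Pool A
Education: Pool A 182/279 = 65.2%, the regular-round pool 150/269 = 55.8% → Pool A
Humanities: Pool A 150/322 = 46.6%, the regular-round pool 81/218 = 37.2% → Pool A
Medicine: Pool A 5/18 = 27.8%, the regular-round pool 3/21 = 14.3% → Pool A
Overall: Pool A 1080/1499 = 72.0%, the regular-round pool 814/1240 = 65.6% → Pool A
Pool A wins overall and in every department group — no reversal.

Yes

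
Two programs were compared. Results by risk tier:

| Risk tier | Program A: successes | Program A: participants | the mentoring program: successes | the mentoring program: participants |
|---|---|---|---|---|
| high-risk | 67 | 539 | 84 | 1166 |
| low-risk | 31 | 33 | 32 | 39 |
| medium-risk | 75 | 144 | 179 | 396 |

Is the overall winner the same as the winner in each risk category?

High-risk: Program A 67/539 = 12.4%, the mentoring program 84/1166 = 7.2% → Program A
Low-risk: Program A 31/33 = 93.9%, the mentoring program 32/39 = 82.1% → Program A
Medium-risk: Program A 75/144 = 52.1%, the mentoring program 179/396 = 45.2% → Program A
Overall: Program A 173/716 = 24.2%, the mentoring program 295/1601 = 18.4% → Program A
Program A wins overall and in every risk group — no reversal.

Yes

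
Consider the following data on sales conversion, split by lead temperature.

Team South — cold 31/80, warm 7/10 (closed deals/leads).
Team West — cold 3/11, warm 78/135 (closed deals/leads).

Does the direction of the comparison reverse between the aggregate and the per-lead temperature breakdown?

Cold: Team South 31/80 = 38.8%, Team West 3/11 = 27.3% → Team South
Warm: Team South 7/10 = 70.0%, Team West 78/135 = 57.8% → Team South
Overall: Team South 38/90 = 42.2%, Team West 81/146 = 55.5% → Team West
Team South wins each lead group but Team West wins overall — the comparison reverses. Team South's leads skew toward cold, which has a lower base rate.

Yes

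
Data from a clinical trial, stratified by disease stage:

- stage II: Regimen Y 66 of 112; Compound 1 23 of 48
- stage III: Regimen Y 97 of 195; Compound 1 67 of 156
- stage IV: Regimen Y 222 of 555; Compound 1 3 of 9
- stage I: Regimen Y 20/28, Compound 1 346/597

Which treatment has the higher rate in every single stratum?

Regimen Y

Stage II: Regimen Y 66/112 = 58.9%, Compound 1 23/48 = 47.9% → Regimen Y
Stage III: Regimen Y 97/195 = 49.7%, Compound 1 67/156 = 42.9% → Regimen Y
Stage IV: Regimen Y 222/555 = 40.0%, Compound 1 3/9 = 33.3% → Regimen Y
Stage I: Regimen Y 20/28 = 71.4%, Compound 1 346/597 = 58.0% → Regimen Y
Regimen Y has the higher rate in all 4 groups.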